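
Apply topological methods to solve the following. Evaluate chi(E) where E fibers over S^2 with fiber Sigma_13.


chi(S^2) = 2 (n even), chi(Sigma_13) = 2 - 2*13 = -24.
chi(E) = 2 * (-24) = -48

-48


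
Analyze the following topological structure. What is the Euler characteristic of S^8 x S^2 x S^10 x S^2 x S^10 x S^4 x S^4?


chi is multiplicative: chi(X x Y) = chi(X) chi(Y).
Each even-dim sphere has chi = 2. There are 7 factors.
chi = 2^7 = 128

128


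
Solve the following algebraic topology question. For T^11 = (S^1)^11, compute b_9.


By the Kunneth formula, b_k(T^n) = C(n,k).
b_9(T^11) = C(11,9).
C(11,9) = 11!/(9!*2!) = 55

55


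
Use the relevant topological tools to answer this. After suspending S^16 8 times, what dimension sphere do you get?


Each suspension raises dimension by 1: Sigma S^n = S^{n+1}.
Sigma^8 S^16 = S^{16+8} = S^24

24


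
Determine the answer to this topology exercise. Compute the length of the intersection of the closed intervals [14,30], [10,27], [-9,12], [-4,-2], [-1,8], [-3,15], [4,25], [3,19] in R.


Intersection = [max(a_i), min(b_i)] = [14, -2].
Since 14 > -2, the intersection is empty.
Length = 0

0


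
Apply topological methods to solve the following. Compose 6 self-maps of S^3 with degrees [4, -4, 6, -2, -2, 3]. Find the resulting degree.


Degree is multiplicative: deg(composition) = product of degrees.
= (4) * (-4) * (6) * (-2) * (-2) * (3) = -1152

-1152


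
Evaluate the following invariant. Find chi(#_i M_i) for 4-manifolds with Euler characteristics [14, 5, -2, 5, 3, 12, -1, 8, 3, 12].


For n-manifolds: chi(A#B) = chi(A) + chi(B) - chi(S^4).
chi(S^4) = 1 + (-1)^4 = 2.
chi(#) = (sum chi_i) - (10-1)*chi(S^4) = 59 - 9*2 = 41

41


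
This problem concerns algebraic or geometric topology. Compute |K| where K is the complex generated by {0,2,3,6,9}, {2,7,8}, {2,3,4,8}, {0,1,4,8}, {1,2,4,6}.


Each maximal simplex on m vertices has 2^m - 1 nonempty faces.
Take the union (dedupe shared faces).
Total distinct faces = 66

66


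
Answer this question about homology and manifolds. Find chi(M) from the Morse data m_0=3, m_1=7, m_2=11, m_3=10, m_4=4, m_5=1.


Morse theory: chi(M) = sum_k (-1)^k m_k where m_k = #(index-k critical points).
= (3) + (-7) + (11) + (-10) + (4) + (-1) = 0

0


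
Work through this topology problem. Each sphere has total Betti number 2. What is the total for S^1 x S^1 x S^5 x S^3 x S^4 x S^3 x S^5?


Total Betti number is multiplicative under products.
Each S^d (d>=1) has total Betti number 2.
There are 7 sphere factors.
Total = 2^7 = 128

128


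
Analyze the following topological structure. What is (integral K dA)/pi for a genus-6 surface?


Gauss-Bonnet: integral K dA = 2*pi*chi(M).
chi(Sigma_6) = 2 - 2*6 = -10.
(integral K dA)/pi = 2*chi = 2*(-10) = -20

-20


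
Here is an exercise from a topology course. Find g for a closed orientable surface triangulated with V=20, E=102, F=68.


chi = V - E + F = 20 - 102 + 68 = -14
For orientable closed surface: chi = 2 - 2g, so g = (2 - chi)/2.
g = (2 - (-14)) / 2 = 16 / 2 = 8

8


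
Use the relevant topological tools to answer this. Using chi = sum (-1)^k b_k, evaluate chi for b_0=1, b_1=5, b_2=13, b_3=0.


chi = sum_k (-1)^k b_k.
= (1) + (-5) + (13) + (0)
= 9

9


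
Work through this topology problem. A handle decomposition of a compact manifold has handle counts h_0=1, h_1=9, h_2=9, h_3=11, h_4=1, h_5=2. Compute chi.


Handles of index k contribute (-1)^k to chi (same as CW cells).
chi = (1) + (-9) + (9) + (-11) + (1) + (-2) = -11

-11


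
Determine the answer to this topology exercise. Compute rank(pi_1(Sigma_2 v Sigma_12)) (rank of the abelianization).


For a wedge: H_1(A v B) = H_1(A) + H_1(B).
b_1(Sigma_2) = 4, b_1(Sigma_12) = 24.
b_1 = 4 + 24 = 28

28


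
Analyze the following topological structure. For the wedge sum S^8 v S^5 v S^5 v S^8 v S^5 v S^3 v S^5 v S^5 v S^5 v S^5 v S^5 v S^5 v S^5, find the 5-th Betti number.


For a wedge of spheres, H_k (k>0) is free on one generator per sphere of dimension k.
Spheres of dimension 5: count = 10.
b_5 = 10

10


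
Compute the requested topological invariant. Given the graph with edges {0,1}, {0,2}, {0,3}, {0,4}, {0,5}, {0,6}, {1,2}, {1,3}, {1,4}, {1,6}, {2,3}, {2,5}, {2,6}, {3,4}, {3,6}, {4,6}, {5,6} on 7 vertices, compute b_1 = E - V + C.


b_1 = E - V + (number of components).
E = 17, V = 7, components = 1.
b_1 = 17 - 7 + 1 = 11

11


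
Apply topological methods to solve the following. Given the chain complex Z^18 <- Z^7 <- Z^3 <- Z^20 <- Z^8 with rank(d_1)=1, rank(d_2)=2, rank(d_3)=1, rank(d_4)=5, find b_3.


rank H_k = rank(ker d_k) - rank(im d_{k+1}).
rank(ker d_3) = rank(C_3) - rank(d_3) = 20 - 1 = 19.
rank(im d_{3+1}) = 5.
rank H_3 = 19 - 5 = 14

14


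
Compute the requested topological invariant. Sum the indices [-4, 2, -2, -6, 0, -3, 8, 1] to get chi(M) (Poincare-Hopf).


Poincare-Hopf: chi(M) = sum of indices of zeros.
chi = (-4) + (2) + (-2) + (-6) + (0) + (-3) + (8) + (1) = -4

-4


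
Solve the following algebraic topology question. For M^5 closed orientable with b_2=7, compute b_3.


Poincare duality for closed orientable n-manifolds: b_k = b_{n-k}.
Here n = 5, so b_3 = b_2 = 7

7


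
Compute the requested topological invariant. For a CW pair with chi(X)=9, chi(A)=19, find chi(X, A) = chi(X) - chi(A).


Relative Euler characteristic: chi(X, A) = chi(X) - chi(A).
= 9 - (19) = -10

-10


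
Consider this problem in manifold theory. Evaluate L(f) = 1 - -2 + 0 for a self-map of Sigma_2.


L(f) = tr(f_0*) - tr(f_1*) + tr(f_2*).
= 1 - (-2) + (0)
= 3

3


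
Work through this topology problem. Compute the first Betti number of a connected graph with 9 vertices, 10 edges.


For a connected graph: rank(pi_1) = b_1 = E - V + 1 = 1 - chi.
chi = V - E = 9 - 10 = -1.
rank = 1 - (-1) = 10 - 9 + 1 = 2

2


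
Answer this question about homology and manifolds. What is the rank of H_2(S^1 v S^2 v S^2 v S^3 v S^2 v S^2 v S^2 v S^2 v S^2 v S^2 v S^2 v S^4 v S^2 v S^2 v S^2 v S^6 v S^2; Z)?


For a wedge of spheres, H_k (k>0) is free on one generator per sphere of dimension k.
Spheres of dimension 2: count = 13.
b_2 = 13

13


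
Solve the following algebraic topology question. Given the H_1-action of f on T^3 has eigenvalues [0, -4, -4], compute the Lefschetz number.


For a torus self-map: L(f) = det(I - A) where A acts on H_1.
L(f) = (1-0) * (1--4) * (1--4) = 1 * 5 * 5 = 25

25


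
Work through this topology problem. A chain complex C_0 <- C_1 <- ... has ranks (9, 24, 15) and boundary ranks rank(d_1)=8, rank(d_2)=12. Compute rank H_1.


rank H_k = rank(ker d_k) - rank(im d_{k+1}).
rank(ker d_1) = rank(C_1) - rank(d_1) = 24 - 8 = 16.
rank(im d_{1+1}) = 12.
rank H_1 = 16 - 12 = 4

4


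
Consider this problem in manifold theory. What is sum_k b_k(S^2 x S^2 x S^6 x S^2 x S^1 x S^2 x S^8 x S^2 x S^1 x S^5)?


Total Betti number is multiplicative under products.
Each S^d (d>=1) has total Betti number 2.
There are 10 sphere factors.
Total = 2^10 = 1024

1024


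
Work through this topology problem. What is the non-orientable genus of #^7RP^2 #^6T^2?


Since a >= 1, the sum is non-orientable; each T^2 can be replaced by RP^2 # RP^2 (since T^2#RP^2 = 3RP^2).
Total crosscaps k = 7 + 2*6 = 19.
Check via chi: chi = 7*1 + 6*0 - (7+6-1)*2 = -17 = 2 - k = -17. Consistent.

19


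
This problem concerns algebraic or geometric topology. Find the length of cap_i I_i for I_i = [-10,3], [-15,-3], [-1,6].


Intersection = [max(a_i), min(b_i)] = [-1, -3].
Since -1 > -3, the intersection is empty.
Length = 0

0


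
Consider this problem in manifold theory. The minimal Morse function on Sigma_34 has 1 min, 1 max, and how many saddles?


A perfect Morse function has m_k = b_k.
For Sigma_34: b_0=1, b_1=2g=68, b_2=1.
Saddles m_1 = 2g = 68

68


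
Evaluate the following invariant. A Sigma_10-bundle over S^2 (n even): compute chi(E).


chi(S^2) = 2 (n even), chi(Sigma_10) = 2 - 2*10 = -18.
chi(E) = 2 * (-18) = -36

-36


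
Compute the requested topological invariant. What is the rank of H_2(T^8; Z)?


By the Kunneth formula, b_k(T^n) = C(n,k).
b_2(T^8) = C(8,2).
C(8,2) = 8!/(2!*6!) = 28

28


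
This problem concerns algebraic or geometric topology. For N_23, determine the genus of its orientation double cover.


chi(N_23) = 2 - 23 = -21.
Double cover: chi(Sigma_g) = 2 * chi(N_23) = 2*(-21) = -42.
2 - 2g = -42, so g = (2 - (-42))/2 = 44/2 = 22

22


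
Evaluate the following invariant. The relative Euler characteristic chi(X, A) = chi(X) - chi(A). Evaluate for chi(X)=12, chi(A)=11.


Relative Euler characteristic: chi(X, A) = chi(X) - chi(A).
= 12 - (11) = 1

1


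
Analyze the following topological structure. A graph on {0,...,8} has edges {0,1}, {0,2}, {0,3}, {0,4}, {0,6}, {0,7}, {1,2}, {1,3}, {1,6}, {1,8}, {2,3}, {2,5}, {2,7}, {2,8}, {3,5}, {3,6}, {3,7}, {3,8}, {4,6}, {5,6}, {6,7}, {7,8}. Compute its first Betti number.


b_1 = E - V + (number of components).
E = 22, V = 9, components = 1.
b_1 = 22 - 9 + 1 = 14

14


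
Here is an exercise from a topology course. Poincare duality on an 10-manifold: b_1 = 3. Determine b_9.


Poincare duality for closed orientable n-manifolds: b_k = b_{n-k}.
Here n = 10, so b_9 = b_1 = 3

3


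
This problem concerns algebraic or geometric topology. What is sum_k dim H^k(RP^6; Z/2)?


H^k(RP^6; Z/2) = Z/2 for each 0 <= k <= 6.
Total dimension = 6 + 1 = 7

7


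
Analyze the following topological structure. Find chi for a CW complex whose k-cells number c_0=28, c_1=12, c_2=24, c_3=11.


chi = sum_k (-1)^k c_k.
= (-1)^0*28 + (-1)^1*12 + (-1)^2*24 + (-1)^3*11
= (28) + (-12) + (24) + (-11)
= 29

29


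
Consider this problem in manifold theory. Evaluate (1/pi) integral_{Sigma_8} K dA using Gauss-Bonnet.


Gauss-Bonnet: integral K dA = 2*pi*chi(M).
chi(Sigma_8) = 2 - 2*8 = -14.
(integral K dA)/pi = 2*chi = 2*(-14) = -28

-28


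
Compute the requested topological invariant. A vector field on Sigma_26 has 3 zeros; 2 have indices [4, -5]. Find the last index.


Poincare-Hopf: sum of indices = chi(M).
chi(Sigma_26) = 2 - 2*26 = -50.
Sum of known indices = -1.
x = chi - (sum known) = -50 - (-1) = -49

-49


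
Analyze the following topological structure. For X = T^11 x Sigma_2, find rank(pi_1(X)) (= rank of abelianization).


pi_1(A x B) = pi_1(A) x pi_1(B); rank of abelianization = b_1.
b_1(T^11) = 11, b_1(Sigma_2) = 2*2 = 4.
b_1(product) = 11 + 4 = 15

15


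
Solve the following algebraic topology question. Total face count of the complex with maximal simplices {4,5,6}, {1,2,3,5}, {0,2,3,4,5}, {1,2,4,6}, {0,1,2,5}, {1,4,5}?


Each maximal simplex on m vertices has 2^m - 1 nonempty faces.
Take the union (dedupe shared faces).
Total distinct faces = 56

56


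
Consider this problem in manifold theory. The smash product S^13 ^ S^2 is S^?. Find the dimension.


S^m ^ S^n = S^{m+n}.
k = 13 + 2 = 15

15


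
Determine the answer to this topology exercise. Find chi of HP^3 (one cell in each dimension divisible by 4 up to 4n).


HP^3 has one cell in each dimension 0, 4, ..., 4*3 (3+1 cells, all even-dim).
chi = 3 + 1 = 4

4


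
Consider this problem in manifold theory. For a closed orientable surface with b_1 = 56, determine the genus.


For a closed orientable surface: b_1 = 2g.
56 = 2g
g = 56 / 2 = 28

28


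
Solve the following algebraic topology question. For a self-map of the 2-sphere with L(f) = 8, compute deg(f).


L(f) = 1 + (-1)^2 deg(f) on S^2.
8 = 1 + (-1)^2 * deg(f)
(-1)^2 * deg(f) = 7
deg(f) = 7

7


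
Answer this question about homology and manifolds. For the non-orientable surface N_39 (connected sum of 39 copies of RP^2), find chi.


For a non-orientable closed surface with k crosscaps: chi = 2 - k.
Here k = 39.
chi = 2 - 39 = -37

-37


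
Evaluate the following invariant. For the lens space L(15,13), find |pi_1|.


pi_1(L(p,q)) = Z/pZ for any q coprime to p.
|pi_1(L(15,13))| = 15

15


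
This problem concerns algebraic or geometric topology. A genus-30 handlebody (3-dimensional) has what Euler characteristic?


A genus-g handlebody deformation retracts to a wedge of g circles.
chi(vee_g S^1) = 1 - g.
chi(H_30) = 1 - 30 = -29

-29


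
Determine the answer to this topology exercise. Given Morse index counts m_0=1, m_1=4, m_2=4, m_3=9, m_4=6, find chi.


Morse theory: chi(M) = sum_k (-1)^k m_k where m_k = #(index-k critical points).
= (1) + (-4) + (4) + (-9) + (6) = -2

-2


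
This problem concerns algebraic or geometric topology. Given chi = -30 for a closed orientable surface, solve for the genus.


chi = 2 - 2g for closed orientable surfaces.
-30 = 2 - 2g
2g = 2 - (-30) = 32
g = 16

16


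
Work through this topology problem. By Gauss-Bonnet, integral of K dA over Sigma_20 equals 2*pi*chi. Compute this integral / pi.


Gauss-Bonnet: integral K dA = 2*pi*chi(M).
chi(Sigma_20) = 2 - 2*20 = -38.
(integral K dA)/pi = 2*chi = 2*(-38) = -76

-76


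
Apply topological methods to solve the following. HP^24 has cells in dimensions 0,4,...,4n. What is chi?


HP^24 has one cell in each dimension 0, 4, ..., 4*24 (24+1 cells, all even-dim).
chi = 24 + 1 = 25

25


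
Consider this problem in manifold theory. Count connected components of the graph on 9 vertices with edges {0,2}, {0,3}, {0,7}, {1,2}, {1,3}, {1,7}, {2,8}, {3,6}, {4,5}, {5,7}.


Run DFS/union-find over 9 vertices.
V = 9, E = 10.
Number of components = 1

1


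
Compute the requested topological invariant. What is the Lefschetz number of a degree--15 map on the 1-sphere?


On S^1: L(f) = tr(f_0*) + (-1)^1 tr(f_1*) = 1 + (-1)^1 * deg(f).
L(f) = 1 + (-1)^1 * -15 = 1 + 15 = 16

16


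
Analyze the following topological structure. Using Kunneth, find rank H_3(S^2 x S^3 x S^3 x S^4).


Each S^d has Poincare polynomial 1 + t^d.
The product S^2 x S^3 x S^3 x S^4 has Poincare polynomial prod(1+t^d_i).
Expanding: b_0=1, b_2=1, b_3=2, b_4=1, b_5=2, b_6=2, b_7=2, b_8=1, b_9=2, b_10=1, b_12=1.
b_3 = 2

2


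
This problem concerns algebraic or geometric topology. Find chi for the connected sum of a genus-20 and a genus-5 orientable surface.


chi(Sigma_20) = 2 - 2*20 = -38
chi(Sigma_5) = 2 - 2*5 = -8
For surfaces: chi(A#B) = chi(A) + chi(B) - 2.
chi = -38 + -8 - 2 = -48

-48


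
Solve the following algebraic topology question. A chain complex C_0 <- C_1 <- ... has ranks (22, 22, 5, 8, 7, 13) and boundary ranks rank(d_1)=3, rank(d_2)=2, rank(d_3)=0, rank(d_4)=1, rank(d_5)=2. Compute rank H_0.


rank H_k = rank(ker d_k) - rank(im d_{k+1}).
rank(ker d_0) = rank(C_0) - rank(d_0) = 22 - 0 = 22.
rank(im d_{0+1}) = 3.
rank H_0 = 22 - 3 = 19

19


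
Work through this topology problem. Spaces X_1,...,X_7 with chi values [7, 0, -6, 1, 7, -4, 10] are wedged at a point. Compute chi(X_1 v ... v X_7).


chi(A v B) = chi(A) + chi(B) - 1 (one point identified).
For 7 spaces: chi = (sum chi_i) - (7 - 1).
sum = 15; chi = 15 - 6 = 9

9


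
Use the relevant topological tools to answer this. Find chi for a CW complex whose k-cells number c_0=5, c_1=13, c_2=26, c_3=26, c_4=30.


chi = sum_k (-1)^k c_k.
= (-1)^0*5 + (-1)^1*13 + (-1)^2*26 + (-1)^3*26 + (-1)^4*30
= (5) + (-13) + (26) + (-26) + (30)
= 22

22


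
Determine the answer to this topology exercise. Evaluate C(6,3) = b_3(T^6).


By the Kunneth formula, b_k(T^n) = C(n,k).
b_3(T^6) = C(6,3).
C(6,3) = 6!/(3!*3!) = 20

20


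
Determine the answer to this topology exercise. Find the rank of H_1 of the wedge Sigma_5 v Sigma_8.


For a wedge: H_1(A v B) = H_1(A) + H_1(B).
b_1(Sigma_5) = 10, b_1(Sigma_8) = 16.
b_1 = 10 + 16 = 26

26


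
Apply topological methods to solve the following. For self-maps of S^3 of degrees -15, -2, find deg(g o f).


Degree is multiplicative under composition: deg(g o f) = deg(g) * deg(f).
= -2 * -15 = 30

30


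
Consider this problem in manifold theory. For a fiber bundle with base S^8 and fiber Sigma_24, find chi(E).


chi(S^8) = 2 (n even), chi(Sigma_24) = 2 - 2*24 = -46.
chi(E) = 2 * (-46) = -92

-92


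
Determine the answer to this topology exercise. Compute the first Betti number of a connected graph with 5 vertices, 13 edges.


For a connected graph: rank(pi_1) = b_1 = E - V + 1 = 1 - chi.
chi = V - E = 5 - 13 = -8.
rank = 1 - (-8) = 13 - 5 + 1 = 9

9


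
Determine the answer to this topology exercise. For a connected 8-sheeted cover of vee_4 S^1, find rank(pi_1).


Nielsen-Schreier: an index-n subgroup of F_r is free of rank 1 + n(r-1).
Equivalently: chi(cover) = n*chi(base); chi(vee_r S^1) = 1 - 4 = -3.
chi(E) = 8*(-3) = -24; rank = 1 - chi(E) = 1 - (-24) = 25.
rank = 1 + 8*(4-1) = 1 + 24 = 25

25


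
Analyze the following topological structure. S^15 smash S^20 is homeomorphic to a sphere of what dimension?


S^m ^ S^n = S^{m+n}.
k = 15 + 20 = 35

35


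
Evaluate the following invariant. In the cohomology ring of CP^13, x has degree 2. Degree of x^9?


|x| = 2 in H^*(CP^n).
|x^9| = 9 * |x| = 9 * 2 = 18

18


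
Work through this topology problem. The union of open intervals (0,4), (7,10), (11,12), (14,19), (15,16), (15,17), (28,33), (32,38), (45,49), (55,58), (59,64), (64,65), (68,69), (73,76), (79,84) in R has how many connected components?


Sort and merge overlapping open intervals.
Merged: (0,4), (7,10), (11,12), (14,19), (28,38), (45,49), (55,58), (59,64), (64,65), (68,69), (73,76), (79,84).
Number of components = 12

12


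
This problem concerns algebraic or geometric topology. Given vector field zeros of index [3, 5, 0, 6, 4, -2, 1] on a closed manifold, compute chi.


Poincare-Hopf: chi(M) = sum of indices of zeros.
chi = (3) + (5) + (0) + (6) + (4) + (-2) + (1) = 17

17


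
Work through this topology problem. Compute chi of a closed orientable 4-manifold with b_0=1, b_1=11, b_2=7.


By Poincare duality b_k = b_{4-k}, so full Betti numbers: b_0=1, b_1=11, b_2=7, b_3=11, b_4=1.
chi = sum (-1)^k b_k = -13

-13


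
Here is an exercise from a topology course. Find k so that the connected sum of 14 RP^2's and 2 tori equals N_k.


Since a >= 1, the sum is non-orientable; each T^2 can be replaced by RP^2 # RP^2 (since T^2#RP^2 = 3RP^2).
Total crosscaps k = 14 + 2*2 = 18.
Check via chi: chi = 14*1 + 2*0 - (14+2-1)*2 = -16 = 2 - k = -16. Consistent.

18


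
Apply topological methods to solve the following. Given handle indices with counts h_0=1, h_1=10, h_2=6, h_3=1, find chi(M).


Handles of index k contribute (-1)^k to chi (same as CW cells).
chi = (1) + (-10) + (6) + (-1) = -4

-4


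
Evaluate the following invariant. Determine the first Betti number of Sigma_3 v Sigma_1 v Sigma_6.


For a wedge X v Y: reduced H_k(X v Y) = H_k(X) + H_k(Y).
Each Sigma_g contributes b_1 = 2g.
b_1 = 6 + 2 + 12 = 20

20


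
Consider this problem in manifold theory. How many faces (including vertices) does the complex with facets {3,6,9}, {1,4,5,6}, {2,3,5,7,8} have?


Each maximal simplex on m vertices has 2^m - 1 nonempty faces.
Take the union (dedupe shared faces).
Total distinct faces = 50

50


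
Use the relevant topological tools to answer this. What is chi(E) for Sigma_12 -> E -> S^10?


chi(S^10) = 2 (n even), chi(Sigma_12) = 2 - 2*12 = -22.
chi(E) = 2 * (-22) = -44

-44


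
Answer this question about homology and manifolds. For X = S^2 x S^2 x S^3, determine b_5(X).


Each S^d has Poincare polynomial 1 + t^d.
The product S^2 x S^2 x S^3 has Poincare polynomial prod(1+t^d_i).
Expanding: b_0=1, b_2=2, b_3=1, b_4=1, b_5=2, b_7=1.
b_5 = 2

2


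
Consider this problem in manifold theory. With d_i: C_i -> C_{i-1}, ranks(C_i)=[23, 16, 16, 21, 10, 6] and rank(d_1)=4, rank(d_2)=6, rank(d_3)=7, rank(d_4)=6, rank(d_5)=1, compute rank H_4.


rank H_k = rank(ker d_k) - rank(im d_{k+1}).
rank(ker d_4) = rank(C_4) - rank(d_4) = 10 - 6 = 4.
rank(im d_{4+1}) = 1.
rank H_4 = 4 - 1 = 3

3


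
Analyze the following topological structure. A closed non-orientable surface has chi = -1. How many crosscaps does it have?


chi = 2 - k for closed non-orientable surfaces with k crosscaps.
-1 = 2 - k
k = 2 - (-1) = 3

3


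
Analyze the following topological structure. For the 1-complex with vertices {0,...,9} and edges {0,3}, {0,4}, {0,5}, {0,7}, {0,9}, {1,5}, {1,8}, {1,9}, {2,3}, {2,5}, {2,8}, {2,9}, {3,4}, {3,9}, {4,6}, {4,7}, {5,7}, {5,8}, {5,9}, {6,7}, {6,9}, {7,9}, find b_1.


b_1 = E - V + (number of components).
E = 22, V = 10, components = 1.
b_1 = 22 - 10 + 1 = 13

13


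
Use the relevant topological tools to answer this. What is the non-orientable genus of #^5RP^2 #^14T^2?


Since a >= 1, the sum is non-orientable; each T^2 can be replaced by RP^2 # RP^2 (since T^2#RP^2 = 3RP^2).
Total crosscaps k = 5 + 2*14 = 33.
Check via chi: chi = 5*1 + 14*0 - (5+14-1)*2 = -31 = 2 - k = -31. Consistent.

33


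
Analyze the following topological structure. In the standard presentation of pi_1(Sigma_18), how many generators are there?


Standard presentation: pi_1(Sigma_g) = <a_1,b_1,...,a_g,b_g | [a_1,b_1]...[a_g,b_g] = 1>.
Number of generators = 2g = 2*18 = 36

36


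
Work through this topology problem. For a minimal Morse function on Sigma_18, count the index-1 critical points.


A perfect Morse function has m_k = b_k.
For Sigma_18: b_0=1, b_1=2g=36, b_2=1.
Saddles m_1 = 2g = 36

36


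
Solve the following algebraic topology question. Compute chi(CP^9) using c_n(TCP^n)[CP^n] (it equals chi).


For any closed oriented manifold, <e(TM),[M]> = chi(M).
chi(CP^9) = 9+1 = 10

10


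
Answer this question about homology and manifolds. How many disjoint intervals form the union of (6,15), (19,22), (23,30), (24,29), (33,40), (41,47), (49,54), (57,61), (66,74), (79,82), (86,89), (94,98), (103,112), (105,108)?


Sort and merge overlapping open intervals.
Merged: (6,15), (19,22), (23,30), (33,40), (41,47), (49,54), (57,61), (66,74), (79,82), (86,89), (94,98), (103,112).
Number of components = 12

12


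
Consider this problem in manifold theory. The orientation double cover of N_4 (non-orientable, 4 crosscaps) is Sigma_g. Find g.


chi(N_4) = 2 - 4 = -2.
Double cover: chi(Sigma_g) = 2 * chi(N_4) = 2*(-2) = -4.
2 - 2g = -4, so g = (2 - (-4))/2 = 6/2 = 3

3


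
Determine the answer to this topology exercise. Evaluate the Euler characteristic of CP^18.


CP^18 has one cell in each even dimension 0, 2, ..., 2*18 (18+1 cells total).
All cells are even-dimensional, so chi = number of cells.
chi = 18 + 1 = 19

19


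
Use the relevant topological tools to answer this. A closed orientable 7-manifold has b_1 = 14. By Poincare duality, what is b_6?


Poincare duality for closed orientable n-manifolds: b_k = b_{n-k}.
Here n = 7, so b_6 = b_1 = 14

14


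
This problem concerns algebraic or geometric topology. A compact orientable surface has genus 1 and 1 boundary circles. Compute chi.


For a compact orientable surface with genus g and b boundary components: chi = 2 - 2g - b.
chi = 2 - 2*1 - 1 = 2 - 2 - 1 = -1

-1


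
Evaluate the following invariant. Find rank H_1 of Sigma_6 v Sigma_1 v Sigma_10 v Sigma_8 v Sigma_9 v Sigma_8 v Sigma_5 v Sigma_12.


For a wedge X v Y: reduced H_k(X v Y) = H_k(X) + H_k(Y).
Each Sigma_g contributes b_1 = 2g.
b_1 = 12 + 2 + 20 + 16 + 18 + 16 + 10 + 24 = 118

118


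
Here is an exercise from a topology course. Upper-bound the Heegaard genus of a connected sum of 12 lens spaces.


Heegaard genus satisfies g(A#B) <= g(A) + g(B).
Each lens space has g = 1.
Upper bound: 12 * 1 = 12

12


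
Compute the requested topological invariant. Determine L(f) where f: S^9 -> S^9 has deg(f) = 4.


On S^9: L(f) = tr(f_0*) + (-1)^9 tr(f_9*) = 1 + (-1)^9 * deg(f).
L(f) = 1 + (-1)^9 * 4 = 1 + -4 = -3

-3


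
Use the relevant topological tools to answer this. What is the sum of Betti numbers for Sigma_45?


For Sigma_45: b_0 = 1, b_1 = 2g = 90, b_2 = 1.
Total = 1 + 90 + 1 = 92

92


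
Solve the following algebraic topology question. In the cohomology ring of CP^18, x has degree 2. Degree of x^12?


|x| = 2 in H^*(CP^n).
|x^12| = 12 * |x| = 12 * 2 = 24

24


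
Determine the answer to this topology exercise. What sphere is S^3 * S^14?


Join of spheres: S^m * S^n = S^{m+n+1}.
dim = 3 + 14 + 1 = 18

18


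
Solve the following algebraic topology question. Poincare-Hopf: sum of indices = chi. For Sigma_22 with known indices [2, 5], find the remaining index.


Poincare-Hopf: sum of indices = chi(M).
chi(Sigma_22) = 2 - 2*22 = -42.
Sum of known indices = 7.
x = chi - (sum known) = -42 - (7) = -49

-49


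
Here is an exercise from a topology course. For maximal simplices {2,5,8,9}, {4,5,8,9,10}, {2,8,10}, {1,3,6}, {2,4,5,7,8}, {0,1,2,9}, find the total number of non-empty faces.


Each maximal simplex on m vertices has 2^m - 1 nonempty faces.
Take the union (dedupe shared faces).
Total distinct faces = 79

79


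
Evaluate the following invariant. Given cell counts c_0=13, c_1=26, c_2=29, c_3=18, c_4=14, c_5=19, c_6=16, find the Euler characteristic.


chi = sum_k (-1)^k c_k.
= (-1)^0*13 + (-1)^1*26 + (-1)^2*29 + (-1)^3*18 + (-1)^4*14 + (-1)^5*19 + (-1)^6*16
= (13) + (-26) + (29) + (-18) + (14) + (-19) + (16)
= 9

9


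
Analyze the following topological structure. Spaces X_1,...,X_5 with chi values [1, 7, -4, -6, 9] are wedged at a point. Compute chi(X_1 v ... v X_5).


chi(A v B) = chi(A) + chi(B) - 1 (one point identified).
For 5 spaces: chi = (sum chi_i) - (5 - 1).
sum = 7; chi = 7 - 4 = 3

3


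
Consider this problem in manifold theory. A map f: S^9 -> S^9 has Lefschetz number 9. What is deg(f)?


L(f) = 1 + (-1)^9 deg(f) on S^9.
9 = 1 + (-1)^9 * deg(f)
(-1)^9 * deg(f) = 8
deg(f) = -8

-8


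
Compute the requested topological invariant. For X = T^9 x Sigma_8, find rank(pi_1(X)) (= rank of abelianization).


pi_1(A x B) = pi_1(A) x pi_1(B); rank of abelianization = b_1.
b_1(T^9) = 9, b_1(Sigma_8) = 2*8 = 16.
b_1(product) = 9 + 16 = 25

25


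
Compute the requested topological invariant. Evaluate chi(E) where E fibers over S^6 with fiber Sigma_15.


chi(S^6) = 2 (n even), chi(Sigma_15) = 2 - 2*15 = -28.
chi(E) = 2 * (-28) = -56

-56


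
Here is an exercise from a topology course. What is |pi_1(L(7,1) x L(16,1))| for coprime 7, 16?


pi_1(X x Y) = pi_1(X) x pi_1(Y).
pi_1(L(7,1)) = Z/7, pi_1(L(16,1)) = Z/16.
|Z/7 x Z/16| = 7 * 16 = 112

112


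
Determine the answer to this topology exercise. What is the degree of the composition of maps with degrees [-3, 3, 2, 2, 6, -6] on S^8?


Degree is multiplicative: deg(composition) = product of degrees.
= (-3) * (3) * (2) * (2) * (6) * (-6) = 1296

1296


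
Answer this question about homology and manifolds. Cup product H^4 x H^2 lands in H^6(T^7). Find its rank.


Cup product: H^p x H^q -> H^{p+q}; here p+q = 4+2 = 6.
rank H^k(T^n) = C(n,k).
C(7,6) = 7

7


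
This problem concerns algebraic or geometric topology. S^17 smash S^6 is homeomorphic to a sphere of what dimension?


S^m ^ S^n = S^{m+n}.
k = 17 + 6 = 23

23


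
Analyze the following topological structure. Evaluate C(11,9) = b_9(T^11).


By the Kunneth formula, b_k(T^n) = C(n,k).
b_9(T^11) = C(11,9).
C(11,9) = 11!/(9!*2!) = 55

55


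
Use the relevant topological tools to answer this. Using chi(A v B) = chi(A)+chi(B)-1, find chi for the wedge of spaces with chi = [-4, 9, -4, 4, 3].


chi(A v B) = chi(A) + chi(B) - 1 (one point identified).
For 5 spaces: chi = (sum chi_i) - (5 - 1).
sum = 8; chi = 8 - 4 = 4

4


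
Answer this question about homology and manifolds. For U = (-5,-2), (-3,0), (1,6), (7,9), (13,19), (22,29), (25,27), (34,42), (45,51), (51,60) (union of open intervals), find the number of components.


Sort and merge overlapping open intervals.
Merged: (-5,0), (1,6), (7,9), (13,19), (22,29), (34,42), (45,51), (51,60).
Number of components = 8

8


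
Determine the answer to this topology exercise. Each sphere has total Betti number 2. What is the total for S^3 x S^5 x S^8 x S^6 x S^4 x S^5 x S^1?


Total Betti number is multiplicative under products.
Each S^d (d>=1) has total Betti number 2.
There are 7 sphere factors.
Total = 2^7 = 128

128


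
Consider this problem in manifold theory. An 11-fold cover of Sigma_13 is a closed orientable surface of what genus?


For an n-sheeted cover: chi(E) = n * chi(B).
chi(Sigma_13) = 2 - 2*13 = -24.
chi(E) = 11 * (-24) = -264.
genus(E) = (2 - chi(E))/2 = (2 - (-264))/2 = 266/2 = 133

133


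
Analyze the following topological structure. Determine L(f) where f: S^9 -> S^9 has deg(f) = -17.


On S^9: L(f) = tr(f_0*) + (-1)^9 tr(f_9*) = 1 + (-1)^9 * deg(f).
L(f) = 1 + (-1)^9 * -17 = 1 + 17 = 18

18


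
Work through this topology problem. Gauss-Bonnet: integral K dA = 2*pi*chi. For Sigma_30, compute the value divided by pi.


Gauss-Bonnet: integral K dA = 2*pi*chi(M).
chi(Sigma_30) = 2 - 2*30 = -58.
(integral K dA)/pi = 2*chi = 2*(-58) = -116

-116


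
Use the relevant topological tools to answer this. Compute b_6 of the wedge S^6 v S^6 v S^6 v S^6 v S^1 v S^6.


For a wedge of spheres, H_k (k>0) is free on one generator per sphere of dimension k.
Spheres of dimension 6: count = 5.
b_6 = 5

5


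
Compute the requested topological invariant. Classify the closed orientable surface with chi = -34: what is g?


chi = 2 - 2g for closed orientable surfaces.
-34 = 2 - 2g
2g = 2 - (-34) = 36
g = 18

18


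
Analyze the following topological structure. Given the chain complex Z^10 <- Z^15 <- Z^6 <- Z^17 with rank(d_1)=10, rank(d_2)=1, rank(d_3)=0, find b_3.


rank H_k = rank(ker d_k) - rank(im d_{k+1}).
rank(ker d_3) = rank(C_3) - rank(d_3) = 17 - 0 = 17.
rank(im d_{3+1}) = 0.
rank H_3 = 17 - 0 = 17

17


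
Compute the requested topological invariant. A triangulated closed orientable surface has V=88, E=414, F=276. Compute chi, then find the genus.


chi = V - E + F = 88 - 414 + 276 = -50
For orientable closed surface: chi = 2 - 2g, so g = (2 - chi)/2.
g = (2 - (-50)) / 2 = 52 / 2 = 26

26


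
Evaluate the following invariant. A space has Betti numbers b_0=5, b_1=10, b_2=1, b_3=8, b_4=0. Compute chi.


chi = sum_k (-1)^k b_k.
= (5) + (-10) + (1) + (-8) + (0)
= -12

-12


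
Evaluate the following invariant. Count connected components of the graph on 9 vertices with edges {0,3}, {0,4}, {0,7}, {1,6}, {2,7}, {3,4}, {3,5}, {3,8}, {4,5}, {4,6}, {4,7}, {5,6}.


Run DFS/union-find over 9 vertices.
V = 9, E = 12.
Number of components = 1

1


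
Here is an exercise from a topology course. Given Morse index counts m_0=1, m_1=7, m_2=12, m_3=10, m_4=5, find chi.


Morse theory: chi(M) = sum_k (-1)^k m_k where m_k = #(index-k critical points).
= (1) + (-7) + (12) + (-10) + (5) = 1

1


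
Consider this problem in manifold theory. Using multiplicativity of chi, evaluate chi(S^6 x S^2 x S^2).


chi is multiplicative: chi(X x Y) = chi(X) chi(Y).
Each even-dim sphere has chi = 2. There are 3 factors.
chi = 2^3 = 8

8


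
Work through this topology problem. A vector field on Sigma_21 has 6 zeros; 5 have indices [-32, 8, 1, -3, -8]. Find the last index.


Poincare-Hopf: sum of indices = chi(M).
chi(Sigma_21) = 2 - 2*21 = -40.
Sum of known indices = -34.
x = chi - (sum known) = -40 - (-34) = -6

-6


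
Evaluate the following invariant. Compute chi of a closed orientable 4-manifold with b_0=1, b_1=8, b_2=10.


By Poincare duality b_k = b_{4-k}, so full Betti numbers: b_0=1, b_1=8, b_2=10, b_3=8, b_4=1.
chi = sum (-1)^k b_k = -4

-4


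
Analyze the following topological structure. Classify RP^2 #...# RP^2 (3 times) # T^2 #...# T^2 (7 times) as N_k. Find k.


Since a >= 1, the sum is non-orientable; each T^2 can be replaced by RP^2 # RP^2 (since T^2#RP^2 = 3RP^2).
Total crosscaps k = 3 + 2*7 = 17.
Check via chi: chi = 3*1 + 7*0 - (3+7-1)*2 = -15 = 2 - k = -15. Consistent.

17


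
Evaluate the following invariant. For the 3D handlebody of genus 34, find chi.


A genus-g handlebody deformation retracts to a wedge of g circles.
chi(vee_g S^1) = 1 - g.
chi(H_34) = 1 - 34 = -33

-33


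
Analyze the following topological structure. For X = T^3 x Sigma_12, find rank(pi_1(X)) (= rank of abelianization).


pi_1(A x B) = pi_1(A) x pi_1(B); rank of abelianization = b_1.
b_1(T^3) = 3, b_1(Sigma_12) = 2*12 = 24.
b_1(product) = 3 + 24 = 27

27


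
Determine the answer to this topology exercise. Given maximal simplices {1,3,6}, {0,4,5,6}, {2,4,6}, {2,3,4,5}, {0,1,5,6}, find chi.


Enumerate all faces; f-vector: f_0=7, f_1=17, f_2=13, f_3=3.
chi = sum (-1)^k f_k = 0

0


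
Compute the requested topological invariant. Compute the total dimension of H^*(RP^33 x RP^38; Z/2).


dim H^*(RP^n; Z/2) = n+1 (one Z/2 in each degree 0..n).
Total Betti number is multiplicative.
Total = (33+1) * (38+1) = 34 * 39 = 1326

1326


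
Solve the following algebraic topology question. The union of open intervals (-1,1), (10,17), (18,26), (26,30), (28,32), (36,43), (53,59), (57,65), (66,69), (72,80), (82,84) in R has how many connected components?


Sort and merge overlapping open intervals.
Merged: (-1,1), (10,17), (18,26), (26,32), (36,43), (53,65), (66,69), (72,80), (82,84).
Number of components = 9

9


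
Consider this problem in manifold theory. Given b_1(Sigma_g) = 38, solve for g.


For a closed orientable surface: b_1 = 2g.
38 = 2g
g = 38 / 2 = 19

19


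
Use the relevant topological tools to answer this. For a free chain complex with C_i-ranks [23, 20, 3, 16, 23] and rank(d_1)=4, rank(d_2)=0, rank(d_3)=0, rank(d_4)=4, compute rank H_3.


rank H_k = rank(ker d_k) - rank(im d_{k+1}).
rank(ker d_3) = rank(C_3) - rank(d_3) = 16 - 0 = 16.
rank(im d_{3+1}) = 4.
rank H_3 = 16 - 4 = 12

12


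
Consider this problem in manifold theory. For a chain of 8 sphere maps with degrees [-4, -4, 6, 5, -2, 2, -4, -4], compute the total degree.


Degree is multiplicative: deg(composition) = product of degrees.
= (-4) * (-4) * (6) * (5) * (-2) * (2) * (-4) * (-4) = -30720

-30720


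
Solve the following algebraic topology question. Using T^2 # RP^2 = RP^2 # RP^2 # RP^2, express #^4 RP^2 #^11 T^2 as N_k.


Since a >= 1, the sum is non-orientable; each T^2 can be replaced by RP^2 # RP^2 (since T^2#RP^2 = 3RP^2).
Total crosscaps k = 4 + 2*11 = 26.
Check via chi: chi = 4*1 + 11*0 - (4+11-1)*2 = -24 = 2 - k = -24. Consistent.

26


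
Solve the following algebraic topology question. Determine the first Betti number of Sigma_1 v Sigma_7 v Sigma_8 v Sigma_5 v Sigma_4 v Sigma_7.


For a wedge X v Y: reduced H_k(X v Y) = H_k(X) + H_k(Y).
Each Sigma_g contributes b_1 = 2g.
b_1 = 2 + 14 + 16 + 10 + 8 + 14 = 64

64


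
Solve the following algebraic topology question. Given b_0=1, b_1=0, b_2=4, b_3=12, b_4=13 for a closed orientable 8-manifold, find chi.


By Poincare duality b_k = b_{8-k}, so full Betti numbers: b_0=1, b_1=0, b_2=4, b_3=12, b_4=13, b_5=12, b_6=4, b_7=0, b_8=1.
chi = sum (-1)^k b_k = -1

-1


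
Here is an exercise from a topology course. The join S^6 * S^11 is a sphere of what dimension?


Join of spheres: S^m * S^n = S^{m+n+1}.
dim = 6 + 11 + 1 = 18

18


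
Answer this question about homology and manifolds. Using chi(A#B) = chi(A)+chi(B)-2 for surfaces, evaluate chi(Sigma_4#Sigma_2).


chi(Sigma_4) = 2 - 2*4 = -6
chi(Sigma_2) = 2 - 2*2 = -2
For surfaces: chi(A#B) = chi(A) + chi(B) - 2.
chi = -6 + -2 - 2 = -10

-10


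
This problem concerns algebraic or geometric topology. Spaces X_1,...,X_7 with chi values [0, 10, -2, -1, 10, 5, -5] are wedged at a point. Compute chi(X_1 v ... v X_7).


chi(A v B) = chi(A) + chi(B) - 1 (one point identified).
For 7 spaces: chi = (sum chi_i) - (7 - 1).
sum = 17; chi = 17 - 6 = 11

11


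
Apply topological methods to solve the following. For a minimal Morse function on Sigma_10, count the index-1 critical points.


A perfect Morse function has m_k = b_k.
For Sigma_10: b_0=1, b_1=2g=20, b_2=1.
Saddles m_1 = 2g = 20

20


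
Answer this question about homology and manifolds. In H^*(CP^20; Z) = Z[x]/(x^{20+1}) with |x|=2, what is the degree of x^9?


|x| = 2 in H^*(CP^n).
|x^9| = 9 * |x| = 9 * 2 = 18

18


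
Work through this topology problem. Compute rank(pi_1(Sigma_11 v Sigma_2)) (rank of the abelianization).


For a wedge: H_1(A v B) = H_1(A) + H_1(B).
b_1(Sigma_11) = 22, b_1(Sigma_2) = 4.
b_1 = 22 + 4 = 26

26


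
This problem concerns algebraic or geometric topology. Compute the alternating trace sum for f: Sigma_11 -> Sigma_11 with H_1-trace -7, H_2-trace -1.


L(f) = tr(f_0*) - tr(f_1*) + tr(f_2*).
= 1 - (-7) + (-1)
= 7

7


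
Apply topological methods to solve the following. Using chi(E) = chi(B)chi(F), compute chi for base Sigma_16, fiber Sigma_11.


For a fiber bundle F -> E -> B (with CW structure): chi(E) = chi(B) * chi(F).
chi(Sigma_16) = -30, chi(Sigma_11) = -20.
chi(E) = (-30) * (-20) = 600

600


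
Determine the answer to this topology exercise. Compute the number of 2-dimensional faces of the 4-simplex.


Delta^4 has 4+1 vertices. A 2-face is a choice of 2+1 vertices.
f_2 = C(4+1, 2+1) = C(5,3) = 10

10


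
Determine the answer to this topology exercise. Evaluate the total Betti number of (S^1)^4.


b_k(T^4) = C(4,k), so the sum over k is sum_k C(4,k) = 2^4.
Total = 2^4 = 16

16


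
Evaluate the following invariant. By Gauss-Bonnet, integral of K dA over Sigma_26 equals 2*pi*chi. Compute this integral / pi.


Gauss-Bonnet: integral K dA = 2*pi*chi(M).
chi(Sigma_26) = 2 - 2*26 = -50.
(integral K dA)/pi = 2*chi = 2*(-50) = -100

-100


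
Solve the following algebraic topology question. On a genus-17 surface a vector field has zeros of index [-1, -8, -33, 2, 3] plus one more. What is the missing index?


Poincare-Hopf: sum of indices = chi(M).
chi(Sigma_17) = 2 - 2*17 = -32.
Sum of known indices = -37.
x = chi - (sum known) = -32 - (-37) = 5

5


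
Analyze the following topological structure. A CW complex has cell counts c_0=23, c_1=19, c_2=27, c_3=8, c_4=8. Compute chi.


chi = sum_k (-1)^k c_k.
= (-1)^0*23 + (-1)^1*19 + (-1)^2*27 + (-1)^3*8 + (-1)^4*8
= (23) + (-19) + (27) + (-8) + (8)
= 31

31


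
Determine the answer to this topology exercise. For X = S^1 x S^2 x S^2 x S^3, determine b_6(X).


Each S^d has Poincare polynomial 1 + t^d.
The product S^1 x S^2 x S^2 x S^3 has Poincare polynomial prod(1+t^d_i).
Expanding: b_0=1, b_1=1, b_2=2, b_3=3, b_4=2, b_5=3, b_6=2, b_7=1, b_8=1.
b_6 = 2

2


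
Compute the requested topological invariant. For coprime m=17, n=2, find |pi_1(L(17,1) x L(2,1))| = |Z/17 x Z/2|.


pi_1(X x Y) = pi_1(X) x pi_1(Y).
pi_1(L(17,1)) = Z/17, pi_1(L(2,1)) = Z/2.
|Z/17 x Z/2| = 17 * 2 = 34

34


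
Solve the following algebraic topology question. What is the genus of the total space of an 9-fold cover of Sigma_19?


For an n-sheeted cover: chi(E) = n * chi(B).
chi(Sigma_19) = 2 - 2*19 = -36.
chi(E) = 9 * (-36) = -324.
genus(E) = (2 - chi(E))/2 = (2 - (-324))/2 = 326/2 = 163

163


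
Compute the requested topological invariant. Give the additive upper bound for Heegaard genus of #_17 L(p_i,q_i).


Heegaard genus satisfies g(A#B) <= g(A) + g(B).
Each lens space has g = 1.
Upper bound: 17 * 1 = 17

17


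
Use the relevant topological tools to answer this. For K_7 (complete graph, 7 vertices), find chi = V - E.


K_7: V = 7, E = C(7,2) = 21.
chi = V - E = 7 - 21 = -14

-14


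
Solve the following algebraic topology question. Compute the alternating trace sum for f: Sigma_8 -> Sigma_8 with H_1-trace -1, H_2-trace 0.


L(f) = tr(f_0*) - tr(f_1*) + tr(f_2*).
= 1 - (-1) + (0)
= 2

2


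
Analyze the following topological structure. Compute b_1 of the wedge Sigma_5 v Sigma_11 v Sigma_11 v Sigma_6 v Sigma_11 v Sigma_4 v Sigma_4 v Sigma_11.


For a wedge X v Y: reduced H_k(X v Y) = H_k(X) + H_k(Y).
Each Sigma_g contributes b_1 = 2g.
b_1 = 10 + 22 + 22 + 12 + 22 + 8 + 8 + 22 = 126

126
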